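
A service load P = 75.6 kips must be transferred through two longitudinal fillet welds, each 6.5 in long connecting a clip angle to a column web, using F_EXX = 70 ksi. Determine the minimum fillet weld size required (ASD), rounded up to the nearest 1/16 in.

w = 7/16 in

Total weld length L = 13 in.
Required throat t_e = P × Ω / (0.6 F_EXX × L) = 75.6 × 2.0 / (0.6 × 70 × 13) = 0.2769 in.
Required leg w = t_e / 0.707 = 0.3917 in → use 7/16 in.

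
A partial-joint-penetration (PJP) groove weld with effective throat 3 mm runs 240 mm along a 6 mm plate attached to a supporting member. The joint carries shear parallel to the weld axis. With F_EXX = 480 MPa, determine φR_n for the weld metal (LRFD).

φR_n ≈ 156 kN

Effective throat (given) t_e = 3 mm.
A_we = 3 × 240 = 720 mm².
F_nw = 0.6 F_EXX = 288 MPa.
φR_n = 0.75 × 288 × 720 × 10⁻³ = 155.5 kN.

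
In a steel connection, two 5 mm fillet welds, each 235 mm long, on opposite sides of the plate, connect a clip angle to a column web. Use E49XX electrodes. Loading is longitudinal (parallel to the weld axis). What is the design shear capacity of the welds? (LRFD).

φR_n ≈ 366 kN

E49XX → F_EXX = 490 MPa.
Effective throat t_e = 0.707 × 5 = 3.535 mm.
Total length L = 470 mm; A_we = 3.535 × 470 = 1661 mm².
F_nw = 0.6 F_EXX = 0.6 × 490 = 294 MPa.
φR_n = 0.75 × 294 × 1661 × 10⁻³ = 366.3 kN.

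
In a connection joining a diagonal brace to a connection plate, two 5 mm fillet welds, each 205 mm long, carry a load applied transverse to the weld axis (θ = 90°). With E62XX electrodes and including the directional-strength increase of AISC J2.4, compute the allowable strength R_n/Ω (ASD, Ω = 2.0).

R_n/Ω ≈ 404 kN

E62XX → F_EXX = 620 MPa.
t_e = 0.707 × 5 = 3.535 mm; A_we = 3.535 × 410 = 1449 mm².
Directional factor: 1.0 + 0.5 sin^1.5(90°) = 1.5.
F_nw = 0.6 × 620 × 1.5 = 558 MPa.
R_n/Ω = (558 × 1449) / 2.0 × 10⁻³ = 404.4 kN.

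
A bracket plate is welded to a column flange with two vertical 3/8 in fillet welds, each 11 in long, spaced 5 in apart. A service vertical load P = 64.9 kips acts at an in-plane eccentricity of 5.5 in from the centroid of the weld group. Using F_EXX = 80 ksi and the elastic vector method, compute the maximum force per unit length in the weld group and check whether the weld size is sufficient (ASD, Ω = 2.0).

Total weld length L_w = 22 in. Treat welds as unit-width lines.
Polar moment about centroid: J = 2[d³/12 + d(b/2)²] = 2[11³/12 + 11×2.5²] = 359.3 in³.
Direct shear f_v = P/L_w = 64.9 / 22 = 2.95 kip/in (vertical).
Torsion M = P·e = 64.9 × 5.5 = 356.95 kip·in.
Critical point at (x, y) = (2.5, 5.5) from centroid. f_tx = M·y/J = 5.464 kip/in; f_ty = M·x/J = 2.483 kip/in.
Resultant f_max = √[f_tx² + (f_v + f_ty)²] = √[5.464² + (2.95 + 2.483)²] = 7.705 kip/in.
Capacity per unit length: r_n/Ω = (1/2.0) × 0.6 × 80 × (0.707 × 0.375) = 6.363 kip/in.
7.705 > 6.363 → NOT adequate.

f_max ≈ 7.71 kip/in; NOT adequate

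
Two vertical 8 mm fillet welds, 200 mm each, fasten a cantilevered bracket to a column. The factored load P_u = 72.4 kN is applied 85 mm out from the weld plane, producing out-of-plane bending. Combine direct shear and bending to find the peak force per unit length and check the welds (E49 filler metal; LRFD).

f_max ≈ 496 N/mm; adequate

E49XX → F_EXX = 490 MPa.
L_w = 2 × 200 = 400 mm; section modulus (unit throat) S = 2 × L²/6 = 13330 mm².
Direct shear f_v = P/L_w = 72.4×10³/400 = 181 N/mm.
Moment M = P × e = 72.4×10³ × 85 = 6154000 N·mm; bending f_b = M/S = 461.5 N/mm.
f_max = √(f_v² + f_b²) = √(181² + 461.5²) = 495.8 N/mm.
φr_n = 0.75 × 0.6 × 490 × (0.707 × 8) = 1247 N/mm → adequate.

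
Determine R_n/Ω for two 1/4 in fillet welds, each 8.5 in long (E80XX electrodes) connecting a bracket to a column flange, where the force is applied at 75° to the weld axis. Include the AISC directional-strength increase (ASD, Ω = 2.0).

R_n/Ω ≈ 106 kips

E80XX → F_EXX = 80 ksi.
t_e = 0.707 × 0.25 = 0.1767 in; A_we = 0.1767 × 17 = 3.005 in².
Directional factor: 1.0 + 0.5 sin^1.5(75°) = 1.475.
F_nw = 0.6 × 80 × 1.475 = 70.78 ksi.
R_n/Ω = (70.78 × 3.005) / 2.0 = 106.3 kips.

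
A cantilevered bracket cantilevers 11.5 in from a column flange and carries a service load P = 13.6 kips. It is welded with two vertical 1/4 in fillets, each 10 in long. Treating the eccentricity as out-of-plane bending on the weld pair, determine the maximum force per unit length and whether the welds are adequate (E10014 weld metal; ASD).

f_max ≈ 4.74 kip/in; adequate

E100XX → F_EXX = 100 ksi.
L_w = 2 × 10 = 20 in; section modulus (unit throat) S = 2 × L²/6 = 33.33 in².
Direct shear f_v = P/L_w = 13.6/20 = 0.68 kip/in.
Moment M = P × e = 13.6 × 11.5 = 156.4 kip·in; bending f_b = M/S = 4.692 kip/in.
f_max = √(f_v² + f_b²) = √(0.68² + 4.692²) = 4.741 kip/in.
r_n/Ω = (1/2.0) × 0.6 × 100 × (0.707 × 0.25) = 5.302 kip/in → adequate.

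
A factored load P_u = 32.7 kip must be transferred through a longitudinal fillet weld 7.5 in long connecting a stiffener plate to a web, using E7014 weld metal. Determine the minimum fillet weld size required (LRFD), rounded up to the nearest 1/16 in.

w = 1/4 in

E70XX → F_EXX = 70 ksi.
Total weld length L = 7.5 in.
Required throat t_e = P_u / (φ × 0.6 F_EXX × L) = 32.7 / (0.75 × 0.6 × 70 × 7.5) = 0.1384 in.
Required leg w = t_e / 0.707 = 0.1958 in → use 1/4 in.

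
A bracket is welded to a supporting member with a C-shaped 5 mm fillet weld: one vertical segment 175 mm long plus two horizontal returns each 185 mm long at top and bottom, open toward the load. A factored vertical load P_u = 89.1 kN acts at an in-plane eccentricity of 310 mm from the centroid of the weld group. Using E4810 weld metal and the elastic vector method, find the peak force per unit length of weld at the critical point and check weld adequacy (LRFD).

E48XX → F_EXX = 480 MPa.
Total weld length L_w = 545 mm. Treat welds as unit-width lines.
Centroid: x̄ = 2×185×92.5 / 545 = 62.8 mm from the vertical weld.
Polar moment about centroid: J = I_x + I_y = [175³/12 + 2×185×87.5²] + [175×62.8² + 2(185³/12 + 185×29.7²)] = 5351000 mm³.
Direct shear f_v = P/L_w = 89.1×10³ / 545 = 163.5 N/mm (vertical).
Torsion M = P·e = 89.1×10³ × 310 = 27621000 N·mm.
Critical point at (x, y) = (122.2, 87.5) from centroid. f_tx = M·y/J = 451.6 N/mm; f_ty = M·x/J = 630.8 N/mm.
Resultant f_max = √[f_tx² + (f_v + f_ty)²] = √[451.6² + (163.5 + 630.8)²] = 913.7 N/mm.
Capacity per unit length: φr_n = 0.75 × 0.6 × 480 × (0.707 × 5) = 763.6 N/mm.
913.7 > 763.6 → NOT adequate.

f_max ≈ 914 N/mm; NOT adequate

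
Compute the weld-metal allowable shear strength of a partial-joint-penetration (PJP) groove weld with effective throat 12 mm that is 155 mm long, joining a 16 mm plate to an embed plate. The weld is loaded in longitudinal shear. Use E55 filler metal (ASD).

E55XX → F_EXX = 550 MPa.
Effective throat (given) t_e = 12 mm.
A_we = 12 × 155 = 1860 mm².
F_nw = 0.6 F_EXX = 330 MPa.
R_n/Ω = (330 × 1860) / 2.0 × 10⁻³ = 306.9 kN.

R_n/Ω ≈ 307 kN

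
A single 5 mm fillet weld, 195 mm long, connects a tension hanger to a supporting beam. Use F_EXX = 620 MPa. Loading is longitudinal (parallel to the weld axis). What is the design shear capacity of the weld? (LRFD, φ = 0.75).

φR_n ≈ 192 kN

Effective throat t_e = 0.707 × 5 = 3.535 mm.
Total length L = 195 mm; A_we = 3.535 × 195 = 689.3 mm².
F_nw = 0.6 F_EXX = 0.6 × 620 = 372 MPa.
φR_n = 0.75 × 372 × 689.3 × 10⁻³ = 192.3 kN.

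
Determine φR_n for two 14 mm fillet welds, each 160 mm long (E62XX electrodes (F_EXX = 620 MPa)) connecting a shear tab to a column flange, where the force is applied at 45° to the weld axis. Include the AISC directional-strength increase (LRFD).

t_e = 0.707 × 14 = 9.898 mm; A_we = 9.898 × 320 = 3167 mm².
Directional factor: 1.0 + 0.5 sin^1.5(45°) = 1.297.
F_nw = 0.6 × 620 × 1.297 = 482.6 MPa.
φR_n = 0.75 × 482.6 × 3167 × 10⁻³ = 1146 kN.

φR_n ≈ 1150 kN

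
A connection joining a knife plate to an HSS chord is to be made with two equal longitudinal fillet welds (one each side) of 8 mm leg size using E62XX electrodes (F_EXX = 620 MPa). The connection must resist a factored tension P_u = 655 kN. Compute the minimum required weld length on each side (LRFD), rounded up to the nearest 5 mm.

Throat t_e = 0.707 × 8 = 5.656 mm.
φr_n = 0.75 × 0.6 × 620 × 5.656 × 10⁻³ = 1.578 kN/mm.
L_req = P_u / φr_n = 655 / 1.578 = 415.1 mm total.
Per side: 415.1 / 2 = 207.5 mm.
Round up → use L = 210 mm on each side.

L = 210 mm on each side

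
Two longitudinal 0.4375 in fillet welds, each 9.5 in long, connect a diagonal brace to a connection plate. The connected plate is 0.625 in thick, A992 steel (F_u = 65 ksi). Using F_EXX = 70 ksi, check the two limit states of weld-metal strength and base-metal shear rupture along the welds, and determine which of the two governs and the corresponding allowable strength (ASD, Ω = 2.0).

R_n/Ω ≈ 123 kips (weld metal governs)

t_e = 0.707 × 0.4375 = 0.3093 in; L = 19 in.
Weld metal: R_n/Ω = (1/2.0) × 0.6 × 70 × 0.3093 × 19 = 123.4 kips.
Base metal (shear rupture): R_n/Ω = (1/2.0) × 0.6 × 65 × 0.625 × 19 = 231.6 kips.
Governing: weld metal.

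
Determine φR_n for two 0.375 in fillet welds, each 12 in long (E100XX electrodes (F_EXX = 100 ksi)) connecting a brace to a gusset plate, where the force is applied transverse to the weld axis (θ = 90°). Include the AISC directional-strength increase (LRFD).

φR_n ≈ 430 kips

t_e = 0.707 × 0.375 = 0.2651 in; A_we = 0.2651 × 24 = 6.363 in².
Directional factor: 1.0 + 0.5 sin^1.5(90°) = 1.5.
F_nw = 0.6 × 100 × 1.5 = 90 ksi.
φR_n = 0.75 × 90 × 6.363 = 429.5 kips.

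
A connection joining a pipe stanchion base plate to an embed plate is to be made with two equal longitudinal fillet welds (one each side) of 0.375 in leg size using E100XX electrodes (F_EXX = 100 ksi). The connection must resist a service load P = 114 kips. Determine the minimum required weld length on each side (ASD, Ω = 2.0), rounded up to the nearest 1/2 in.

L = 7.5 in on each side

Throat t_e = 0.707 × 0.375 = 0.2651 in.
r_n/Ω = (0.6 × 100 × 0.2651) / 2.0 = 7.954 kip/in.
L_req = P / (r_n/Ω) = 114 / 7.954 = 14.33 in total.
Per side: 14.33 / 2 = 7.166 in.
Round up → use L = 7.5 in on each side.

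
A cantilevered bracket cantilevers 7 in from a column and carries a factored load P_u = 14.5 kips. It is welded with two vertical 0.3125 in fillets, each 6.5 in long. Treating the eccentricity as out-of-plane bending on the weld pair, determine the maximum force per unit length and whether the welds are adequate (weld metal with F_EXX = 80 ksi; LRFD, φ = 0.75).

L_w = 2 × 6.5 = 13 in; section modulus (unit throat) S = 2 × L²/6 = 14.08 in².
Direct shear f_v = P/L_w = 14.5/13 = 1.115 kip/in.
Moment M = P × e = 14.5 × 7 = 101.5 kip·in; bending f_b = M/S = 7.207 kip/in.
f_max = √(f_v² + f_b²) = √(1.115² + 7.207²) = 7.293 kip/in.
φr_n = 0.75 × 0.6 × 80 × (0.707 × 0.3125) = 7.954 kip/in → adequate.

f_max ≈ 7.29 kip/in; adequate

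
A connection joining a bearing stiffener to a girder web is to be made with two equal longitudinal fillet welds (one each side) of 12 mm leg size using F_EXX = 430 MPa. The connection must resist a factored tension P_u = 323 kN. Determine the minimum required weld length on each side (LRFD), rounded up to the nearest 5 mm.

L = 100 mm on each side

Throat t_e = 0.707 × 12 = 8.484 mm.
φr_n = 0.75 × 0.6 × 430 × 8.484 × 10⁻³ = 1.642 kN/mm.
L_req = P_u / φr_n = 323 / 1.642 = 196.8 mm total.
Per side: 196.8 / 2 = 98.38 mm.
Round up → use L = 100 mm on each side.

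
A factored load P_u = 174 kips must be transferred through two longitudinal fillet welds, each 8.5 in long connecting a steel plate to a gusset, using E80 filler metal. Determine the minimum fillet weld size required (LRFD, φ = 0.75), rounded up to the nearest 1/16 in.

w = 7/16 in

E80XX → F_EXX = 80 ksi.
Total weld length L = 17 in.
Required throat t_e = P_u / (φ × 0.6 F_EXX × L) = 174 / (0.75 × 0.6 × 80 × 17) = 0.2843 in.
Required leg w = t_e / 0.707 = 0.4021 in → use 7/16 in.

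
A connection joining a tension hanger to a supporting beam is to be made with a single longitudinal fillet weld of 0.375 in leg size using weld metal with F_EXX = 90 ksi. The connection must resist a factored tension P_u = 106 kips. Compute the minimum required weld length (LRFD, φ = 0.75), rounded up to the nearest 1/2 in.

Throat t_e = 0.707 × 0.375 = 0.2651 in.
φr_n = 0.75 × 0.6 × 90 × 0.2651 = 10.74 kips/in.
L_req = P_u / φr_n = 106 / 10.74 = 9.872 in total.
Round up → use L = 10 in.

L = 10 in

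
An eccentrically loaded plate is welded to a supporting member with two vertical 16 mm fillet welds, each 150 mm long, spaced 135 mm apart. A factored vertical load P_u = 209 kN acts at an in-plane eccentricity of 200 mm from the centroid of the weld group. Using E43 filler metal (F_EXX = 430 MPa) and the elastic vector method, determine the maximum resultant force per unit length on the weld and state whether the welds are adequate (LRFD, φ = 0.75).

Total weld length L_w = 300 mm. Treat welds as unit-width lines.
Polar moment about centroid: J = 2[d³/12 + d(b/2)²] = 2[150³/12 + 150×67.5²] = 1929000 mm³.
Direct shear f_v = P/L_w = 209×10³ / 300 = 696.7 N/mm (vertical).
Torsion M = P·e = 209×10³ × 200 = 41800000 N·mm.
Critical point at (x, y) = (67.5, 75) from centroid. f_tx = M·y/J = 1625 N/mm; f_ty = M·x/J = 1462 N/mm.
Resultant f_max = √[f_tx² + (f_v + f_ty)²] = √[1625² + (696.7 + 1462)²] = 2702 N/mm.
Capacity per unit length: φr_n = 0.75 × 0.6 × 430 × (0.707 × 16) = 2189 N/mm.
2702 > 2189 → NOT adequate.

f_max ≈ 2700 N/mm; NOT adequate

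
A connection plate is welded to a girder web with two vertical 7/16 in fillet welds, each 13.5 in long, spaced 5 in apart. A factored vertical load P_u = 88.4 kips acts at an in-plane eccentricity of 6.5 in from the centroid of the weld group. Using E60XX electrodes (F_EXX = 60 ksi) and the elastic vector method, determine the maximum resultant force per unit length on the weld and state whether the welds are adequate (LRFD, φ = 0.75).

Total weld length L_w = 27 in. Treat welds as unit-width lines.
Polar moment about centroid: J = 2[d³/12 + d(b/2)²] = 2[13.5³/12 + 13.5×2.5²] = 578.8 in³.
Direct shear f_v = P/L_w = 88.4 / 27 = 3.274 kip/in (vertical).
Torsion M = P·e = 88.4 × 6.5 = 574.6 kip·in.
Critical point at (x, y) = (2.5, 6.75) from centroid. f_tx = M·y/J = 6.701 kip/in; f_ty = M·x/J = 2.482 kip/in.
Resultant f_max = √[f_tx² + (f_v + f_ty)²] = √[6.701² + (3.274 + 2.482)²] = 8.834 kip/in.
Capacity per unit length: φr_n = 0.75 × 0.6 × 60 × (0.707 × 0.4375) = 8.351 kip/in.
8.834 > 8.351 → NOT adequate.

f_max ≈ 8.83 kip/in; NOT adequate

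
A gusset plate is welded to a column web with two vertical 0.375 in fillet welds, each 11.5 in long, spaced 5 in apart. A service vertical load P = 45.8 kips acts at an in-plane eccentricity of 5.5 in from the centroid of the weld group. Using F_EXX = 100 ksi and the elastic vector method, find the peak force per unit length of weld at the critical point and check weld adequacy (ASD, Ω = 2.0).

Total weld length L_w = 23 in. Treat welds as unit-width lines.
Polar moment about centroid: J = 2[d³/12 + d(b/2)²] = 2[11.5³/12 + 11.5×2.5²] = 397.2 in³.
Direct shear f_v = P/L_w = 45.8 / 23 = 1.991 kip/in (vertical).
Torsion M = P·e = 45.8 × 5.5 = 251.9 kip·in.
Critical point at (x, y) = (2.5, 5.75) from centroid. f_tx = M·y/J = 3.646 kip/in; f_ty = M·x/J = 1.585 kip/in.
Resultant f_max = √[f_tx² + (f_v + f_ty)²] = √[3.646² + (1.991 + 1.585)²] = 5.108 kip/in.
Capacity per unit length: r_n/Ω = (1/2.0) × 0.6 × 100 × (0.707 × 0.375) = 7.954 kip/in.
5.108 ≤ 7.954 → adequate.

f_max ≈ 5.11 kip/in; adequate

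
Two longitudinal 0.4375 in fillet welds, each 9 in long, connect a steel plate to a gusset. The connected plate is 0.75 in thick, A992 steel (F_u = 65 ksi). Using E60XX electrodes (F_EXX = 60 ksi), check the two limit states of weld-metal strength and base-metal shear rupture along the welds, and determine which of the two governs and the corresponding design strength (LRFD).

t_e = 0.707 × 0.4375 = 0.3093 in; L = 18 in.
Weld metal: φR_n = 0.75 × 0.6 × 60 × 0.3093 × 18 = 150.3 kips.
Base metal (shear rupture): φR_n = 0.75 × 0.6 × 65 × 0.75 × 18 = 394.9 kips.
Governing: weld metal.

φR_n ≈ 150 kips (weld metal governs)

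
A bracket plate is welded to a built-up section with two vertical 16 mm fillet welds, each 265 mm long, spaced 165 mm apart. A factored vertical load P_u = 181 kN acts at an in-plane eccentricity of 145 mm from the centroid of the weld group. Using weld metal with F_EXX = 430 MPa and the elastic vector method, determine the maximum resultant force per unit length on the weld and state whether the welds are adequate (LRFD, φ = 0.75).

Total weld length L_w = 530 mm. Treat welds as unit-width lines.
Polar moment about centroid: J = 2[d³/12 + d(b/2)²] = 2[265³/12 + 265×82.5²] = 6709000 mm³.
Direct shear f_v = P/L_w = 181×10³ / 530 = 341.5 N/mm (vertical).
Torsion M = P·e = 181×10³ × 145 = 26245000 N·mm.
Critical point at (x, y) = (82.5, 132.5) from centroid. f_tx = M·y/J = 518.3 N/mm; f_ty = M·x/J = 322.7 N/mm.
Resultant f_max = √[f_tx² + (f_v + f_ty)²] = √[518.3² + (341.5 + 322.7)²] = 842.6 N/mm.
Capacity per unit length: φr_n = 0.75 × 0.6 × 430 × (0.707 × 16) = 2189 N/mm.
842.6 ≤ 2189 → adequate.

f_max ≈ 843 N/mm; adequate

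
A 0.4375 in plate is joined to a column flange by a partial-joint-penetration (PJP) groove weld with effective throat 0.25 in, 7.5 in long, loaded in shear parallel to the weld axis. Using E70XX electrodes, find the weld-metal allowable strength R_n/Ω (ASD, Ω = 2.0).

E70XX → F_EXX = 70 ksi.
Effective throat (given) t_e = 0.25 in.
A_we = 0.25 × 7.5 = 1.875 in².
F_nw = 0.6 F_EXX = 42 ksi.
R_n/Ω = (42 × 1.875) / 2.0 = 39.38 kip.

R_n/Ω ≈ 39.4 kip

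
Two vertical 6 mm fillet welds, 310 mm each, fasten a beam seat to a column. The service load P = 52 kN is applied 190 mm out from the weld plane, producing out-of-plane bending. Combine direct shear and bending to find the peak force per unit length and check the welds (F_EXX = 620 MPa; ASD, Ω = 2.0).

L_w = 2 × 310 = 620 mm; section modulus (unit throat) S = 2 × L²/6 = 32030 mm².
Direct shear f_v = P/L_w = 52×10³/620 = 83.87 N/mm.
Moment M = P × e = 52×10³ × 190 = 9880000 N·mm; bending f_b = M/S = 308.4 N/mm.
f_max = √(f_v² + f_b²) = √(83.87² + 308.4²) = 319.6 N/mm.
r_n/Ω = (1/2.0) × 0.6 × 620 × (0.707 × 6) = 789 N/mm → adequate.

f_max ≈ 320 N/mm; adequate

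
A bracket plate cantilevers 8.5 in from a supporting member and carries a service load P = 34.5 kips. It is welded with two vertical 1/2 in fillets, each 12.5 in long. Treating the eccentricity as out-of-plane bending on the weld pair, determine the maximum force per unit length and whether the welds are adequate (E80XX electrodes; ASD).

E80XX → F_EXX = 80 ksi.
L_w = 2 × 12.5 = 25 in; section modulus (unit throat) S = 2 × L²/6 = 52.08 in².
Direct shear f_v = P/L_w = 34.5/25 = 1.38 kip/in.
Moment M = P × e = 34.5 × 8.5 = 293.25 kip·in; bending f_b = M/S = 5.63 kip/in.
f_max = √(f_v² + f_b²) = √(1.38² + 5.63²) = 5.797 kip/in.
r_n/Ω = (1/2.0) × 0.6 × 80 × (0.707 × 0.5) = 8.484 kip/in → adequate.

f_max ≈ 5.8 kip/in; adequate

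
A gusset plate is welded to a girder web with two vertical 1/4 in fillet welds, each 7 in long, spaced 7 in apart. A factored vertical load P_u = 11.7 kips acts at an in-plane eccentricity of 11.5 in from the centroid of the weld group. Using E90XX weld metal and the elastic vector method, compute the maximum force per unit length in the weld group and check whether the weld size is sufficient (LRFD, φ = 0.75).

f_max ≈ 3.55 kip/in; adequate

E90XX → F_EXX = 90 ksi.
Total weld length L_w = 14 in. Treat welds as unit-width lines.
Polar moment about centroid: J = 2[d³/12 + d(b/2)²] = 2[7³/12 + 7×3.5²] = 228.7 in³.
Direct shear f_v = P/L_w = 11.7 / 14 = 0.8357 kip/in (vertical).
Torsion M = P·e = 11.7 × 11.5 = 134.55 kip·in.
Critical point at (x, y) = (3.5, 3.5) from centroid. f_tx = M·y/J = 2.059 kip/in; f_ty = M·x/J = 2.059 kip/in.
Resultant f_max = √[f_tx² + (f_v + f_ty)²] = √[2.059² + (0.8357 + 2.059)²] = 3.553 kip/in.
Capacity per unit length: φr_n = 0.75 × 0.6 × 90 × (0.707 × 0.25) = 7.158 kip/in.
3.553 ≤ 7.158 → adequate.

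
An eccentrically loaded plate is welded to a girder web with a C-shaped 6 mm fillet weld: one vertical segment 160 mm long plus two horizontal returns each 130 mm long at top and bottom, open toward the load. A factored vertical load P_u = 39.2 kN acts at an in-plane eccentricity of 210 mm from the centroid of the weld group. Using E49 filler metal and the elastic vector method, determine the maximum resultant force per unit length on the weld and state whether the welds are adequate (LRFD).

E49XX → F_EXX = 490 MPa.
Total weld length L_w = 420 mm. Treat welds as unit-width lines.
Centroid: x̄ = 2×130×65 / 420 = 40.24 mm from the vertical weld.
Polar moment about centroid: J = I_x + I_y = [160³/12 + 2×130×80²] + [160×40.24² + 2(130³/12 + 130×24.76²)] = 2790000 mm³.
Direct shear f_v = P/L_w = 39.2×10³ / 420 = 93.33 N/mm (vertical).
Torsion M = P·e = 39.2×10³ × 210 = 8232000 N·mm.
Critical point at (x, y) = (89.76, 80) from centroid. f_tx = M·y/J = 236 N/mm; f_ty = M·x/J = 264.8 N/mm.
Resultant f_max = √[f_tx² + (f_v + f_ty)²] = √[236² + (93.33 + 264.8)²] = 429 N/mm.
Capacity per unit length: φr_n = 0.75 × 0.6 × 490 × (0.707 × 6) = 935.4 N/mm.
429 ≤ 935.4 → adequate.

f_max ≈ 429 N/mm; adequate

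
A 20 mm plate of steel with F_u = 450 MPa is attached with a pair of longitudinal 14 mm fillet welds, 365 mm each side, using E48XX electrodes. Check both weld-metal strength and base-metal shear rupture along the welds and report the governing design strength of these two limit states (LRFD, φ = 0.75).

E48XX → F_EXX = 480 MPa.
t_e = 0.707 × 14 = 9.898 mm; L = 730 mm.
Weld metal: φR_n = 0.75 × 0.6 × 480 × 9.898 × 730 × 10⁻³ = 1561 kN.
Base metal (shear rupture): φR_n = 0.75 × 0.6 × 450 × 20 × 730 × 10⁻³ = 2956 kN.
Governing: weld metal.

φR_n ≈ 1560 kN (weld metal governs)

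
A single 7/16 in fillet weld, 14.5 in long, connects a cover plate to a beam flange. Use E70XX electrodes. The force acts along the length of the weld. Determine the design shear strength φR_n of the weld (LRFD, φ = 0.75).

φR_n ≈ 141 kip

E70XX → F_EXX = 70 ksi.
Effective throat t_e = 0.707 × 0.4375 = 0.3093 in.
Total length L = 14.5 in; A_we = 0.3093 × 14.5 = 4.485 in².
F_nw = 0.6 F_EXX = 0.6 × 70 = 42 ksi.
φR_n = 0.75 × 42 × 4.485 = 141.3 kip.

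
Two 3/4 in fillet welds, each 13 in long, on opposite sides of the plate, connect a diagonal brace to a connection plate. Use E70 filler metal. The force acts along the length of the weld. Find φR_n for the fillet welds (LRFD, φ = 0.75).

φR_n ≈ 434 kips

E70XX → F_EXX = 70 ksi.
Effective throat t_e = 0.707 × 0.75 = 0.5302 in.
Total length L = 26 in; A_we = 0.5302 × 26 = 13.79 in².
F_nw = 0.6 F_EXX = 0.6 × 70 = 42 ksi.
φR_n = 0.75 × 42 × 13.79 = 434.3 kips.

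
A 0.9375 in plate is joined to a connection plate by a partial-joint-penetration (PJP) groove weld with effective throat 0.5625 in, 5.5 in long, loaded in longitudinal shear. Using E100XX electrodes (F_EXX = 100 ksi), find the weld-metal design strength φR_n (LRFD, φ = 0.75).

φR_n ≈ 139 kip

Effective throat (given) t_e = 0.5625 in.
A_we = 0.5625 × 5.5 = 3.094 in².
F_nw = 0.6 F_EXX = 60 ksi.
φR_n = 0.75 × 60 × 3.094 = 139.2 kip.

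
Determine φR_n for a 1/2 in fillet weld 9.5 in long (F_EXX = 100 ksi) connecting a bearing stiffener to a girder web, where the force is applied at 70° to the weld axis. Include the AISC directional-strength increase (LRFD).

φR_n ≈ 220 kips

t_e = 0.707 × 0.5 = 0.3535 in; A_we = 0.3535 × 9.5 = 3.358 in².
Directional factor: 1.0 + 0.5 sin^1.5(70°) = 1.455.
F_nw = 0.6 × 100 × 1.455 = 87.33 ksi.
φR_n = 0.75 × 87.33 × 3.358 = 220 kips.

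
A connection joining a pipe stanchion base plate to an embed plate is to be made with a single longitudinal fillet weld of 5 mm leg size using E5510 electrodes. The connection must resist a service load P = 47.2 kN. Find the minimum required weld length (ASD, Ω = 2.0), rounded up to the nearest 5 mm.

L = 85 mm

E55XX → F_EXX = 550 MPa.
Throat t_e = 0.707 × 5 = 3.535 mm.
r_n/Ω = (0.6 × 550 × 3.535) / 2.0 = 583.3 N/mm = 0.5833 kN/mm.
L_req = P / (r_n/Ω) = 47.2 / 0.5833 = 80.92 mm total.
Round up → use L = 85 mm.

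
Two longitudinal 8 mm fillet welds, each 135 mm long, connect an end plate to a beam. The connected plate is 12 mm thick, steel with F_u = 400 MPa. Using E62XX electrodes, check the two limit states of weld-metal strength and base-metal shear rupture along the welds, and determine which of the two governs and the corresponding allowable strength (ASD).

E62XX → F_EXX = 620 MPa.
t_e = 0.707 × 8 = 5.656 mm; L = 270 mm.
Weld metal: R_n/Ω = (1/2.0) × 0.6 × 620 × 5.656 × 270 × 10⁻³ = 284 kN.
Base metal (shear rupture): R_n/Ω = (1/2.0) × 0.6 × 400 × 12 × 270 × 10⁻³ = 388.8 kN.
Governing: weld metal.

R_n/Ω ≈ 284 kN (weld metal governs)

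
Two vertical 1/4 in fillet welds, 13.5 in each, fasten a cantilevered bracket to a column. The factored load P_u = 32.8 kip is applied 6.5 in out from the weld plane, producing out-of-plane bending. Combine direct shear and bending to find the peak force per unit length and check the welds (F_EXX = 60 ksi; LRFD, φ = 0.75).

L_w = 2 × 13.5 = 27 in; section modulus (unit throat) S = 2 × L²/6 = 60.75 in².
Direct shear f_v = P/L_w = 32.8/27 = 1.215 kip/in.
Moment M = P × e = 32.8 × 6.5 = 213.2 kip·in; bending f_b = M/S = 3.509 kip/in.
f_max = √(f_v² + f_b²) = √(1.215² + 3.509²) = 3.714 kip/in.
φr_n = 0.75 × 0.6 × 60 × (0.707 × 0.25) = 4.772 kip/in → adequate.

f_max ≈ 3.71 kip/in; adequate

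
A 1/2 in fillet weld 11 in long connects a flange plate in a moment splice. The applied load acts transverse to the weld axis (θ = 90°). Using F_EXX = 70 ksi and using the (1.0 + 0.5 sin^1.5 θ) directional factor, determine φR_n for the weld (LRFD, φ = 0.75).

t_e = 0.707 × 0.5 = 0.3535 in; A_we = 0.3535 × 11 = 3.888 in².
Directional factor: 1.0 + 0.5 sin^1.5(90°) = 1.5.
F_nw = 0.6 × 70 × 1.5 = 63 ksi.
φR_n = 0.75 × 63 × 3.888 = 183.7 kips.

φR_n ≈ 184 kips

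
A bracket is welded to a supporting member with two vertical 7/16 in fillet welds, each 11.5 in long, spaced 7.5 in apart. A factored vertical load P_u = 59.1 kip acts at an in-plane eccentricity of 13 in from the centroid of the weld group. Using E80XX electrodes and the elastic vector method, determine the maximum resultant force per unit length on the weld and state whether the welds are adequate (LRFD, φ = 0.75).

f_max ≈ 10.8 kip/in; adequate

E80XX → F_EXX = 80 ksi.
Total weld length L_w = 23 in. Treat welds as unit-width lines.
Polar moment about centroid: J = 2[d³/12 + d(b/2)²] = 2[11.5³/12 + 11.5×3.75²] = 576.9 in³.
Direct shear f_v = P/L_w = 59.1 / 23 = 2.57 kip/in (vertical).
Torsion M = P·e = 59.1 × 13 = 768.3 kip·in.
Critical point at (x, y) = (3.75, 5.75) from centroid. f_tx = M·y/J = 7.657 kip/in; f_ty = M·x/J = 4.994 kip/in.
Resultant f_max = √[f_tx² + (f_v + f_ty)²] = √[7.657² + (2.57 + 4.994)²] = 10.76 kip/in.
Capacity per unit length: φr_n = 0.75 × 0.6 × 80 × (0.707 × 0.4375) = 11.14 kip/in.
10.76 ≤ 11.14 → adequate.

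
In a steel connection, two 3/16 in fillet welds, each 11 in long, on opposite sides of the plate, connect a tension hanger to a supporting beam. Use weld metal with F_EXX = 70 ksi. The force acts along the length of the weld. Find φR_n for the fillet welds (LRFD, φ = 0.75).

Effective throat t_e = 0.707 × 0.1875 = 0.1326 in.
Total length L = 22 in; A_we = 0.1326 × 22 = 2.916 in².
F_nw = 0.6 F_EXX = 0.6 × 70 = 42 ksi.
φR_n = 0.75 × 42 × 2.916 = 91.87 kips.

φR_n ≈ 91.9 kips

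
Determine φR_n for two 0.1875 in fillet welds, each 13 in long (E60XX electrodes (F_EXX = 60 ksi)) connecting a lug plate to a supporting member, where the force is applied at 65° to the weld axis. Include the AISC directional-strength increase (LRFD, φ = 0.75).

t_e = 0.707 × 0.1875 = 0.1326 in; A_we = 0.1326 × 26 = 3.447 in².
Directional factor: 1.0 + 0.5 sin^1.5(65°) = 1.431.
F_nw = 0.6 × 60 × 1.431 = 51.53 ksi.
φR_n = 0.75 × 51.53 × 3.447 = 133.2 kips.

φR_n ≈ 133 kips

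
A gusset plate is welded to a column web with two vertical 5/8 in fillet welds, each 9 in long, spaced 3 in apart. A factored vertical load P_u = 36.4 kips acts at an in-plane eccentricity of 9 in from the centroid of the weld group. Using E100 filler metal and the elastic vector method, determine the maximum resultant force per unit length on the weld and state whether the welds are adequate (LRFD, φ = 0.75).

E100XX → F_EXX = 100 ksi.
Total weld length L_w = 18 in. Treat welds as unit-width lines.
Polar moment about centroid: J = 2[d³/12 + d(b/2)²] = 2[9³/12 + 9×1.5²] = 162 in³.
Direct shear f_v = P/L_w = 36.4 / 18 = 2.022 kip/in (vertical).
Torsion M = P·e = 36.4 × 9 = 327.6 kip·in.
Critical point at (x, y) = (1.5, 4.5) from centroid. f_tx = M·y/J = 9.1 kip/in; f_ty = M·x/J = 3.033 kip/in.
Resultant f_max = √[f_tx² + (f_v + f_ty)²] = √[9.1² + (2.022 + 3.033)²] = 10.41 kip/in.
Capacity per unit length: φr_n = 0.75 × 0.6 × 100 × (0.707 × 0.625) = 19.88 kip/in.
10.41 ≤ 19.88 → adequate.

f_max ≈ 10.4 kip/in; adequate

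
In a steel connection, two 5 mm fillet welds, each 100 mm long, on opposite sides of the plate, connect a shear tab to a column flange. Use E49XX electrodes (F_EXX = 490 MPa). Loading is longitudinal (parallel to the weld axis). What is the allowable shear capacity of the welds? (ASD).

R_n/Ω ≈ 104 kN

Effective throat t_e = 0.707 × 5 = 3.535 mm.
Total length L = 200 mm; A_we = 3.535 × 200 = 707 mm².
F_nw = 0.6 F_EXX = 0.6 × 490 = 294 MPa.
R_n = 294 × 707 × 10⁻³ = 207.9 kN; R_n/Ω = 207.9/2.0 = 103.9 kN.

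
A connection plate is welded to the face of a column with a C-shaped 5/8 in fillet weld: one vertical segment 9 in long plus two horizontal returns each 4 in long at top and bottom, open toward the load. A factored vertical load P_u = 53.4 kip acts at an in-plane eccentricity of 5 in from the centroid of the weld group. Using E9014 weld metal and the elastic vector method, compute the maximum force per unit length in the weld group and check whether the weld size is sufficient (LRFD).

E90XX → F_EXX = 90 ksi.
Total weld length L_w = 17 in. Treat welds as unit-width lines.
Centroid: x̄ = 2×4×2 / 17 = 0.9412 in from the vertical weld.
Polar moment about centroid: J = I_x + I_y = [9³/12 + 2×4×4.5²] + [9×0.9412² + 2(4³/12 + 4×1.059²)] = 250.4 in³.
Direct shear f_v = P/L_w = 53.4 / 17 = 3.141 kip/in (vertical).
Torsion M = P·e = 53.4 × 5 = 267 kip·in.
Critical point at (x, y) = (3.059, 4.5) from centroid. f_tx = M·y/J = 4.799 kip/in; f_ty = M·x/J = 3.262 kip/in.
Resultant f_max = √[f_tx² + (f_v + f_ty)²] = √[4.799² + (3.141 + 3.262)²] = 8.002 kip/in.
Capacity per unit length: φr_n = 0.75 × 0.6 × 90 × (0.707 × 0.625) = 17.9 kip/in.
8.002 ≤ 17.9 → adequate.

f_max ≈ 8 kip/in; adequate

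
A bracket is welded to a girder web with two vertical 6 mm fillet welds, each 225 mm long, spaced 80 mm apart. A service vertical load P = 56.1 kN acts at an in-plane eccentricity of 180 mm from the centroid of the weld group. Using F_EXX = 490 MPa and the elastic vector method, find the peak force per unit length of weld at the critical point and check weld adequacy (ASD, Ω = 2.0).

f_max ≈ 516 N/mm; adequate

Total weld length L_w = 450 mm. Treat welds as unit-width lines.
Polar moment about centroid: J = 2[d³/12 + d(b/2)²] = 2[225³/12 + 225×40²] = 2618000 mm³.
Direct shear f_v = P/L_w = 56.1×10³ / 450 = 124.7 N/mm (vertical).
Torsion M = P·e = 56.1×10³ × 180 = 10098000 N·mm.
Critical point at (x, y) = (40, 112.5) from centroid. f_tx = M·y/J = 433.9 N/mm; f_ty = M·x/J = 154.3 N/mm.
Resultant f_max = √[f_tx² + (f_v + f_ty)²] = √[433.9² + (124.7 + 154.3)²] = 515.8 N/mm.
Capacity per unit length: r_n/Ω = (1/2.0) × 0.6 × 490 × (0.707 × 6) = 623.6 N/mm.
515.8 ≤ 623.6 → adequate.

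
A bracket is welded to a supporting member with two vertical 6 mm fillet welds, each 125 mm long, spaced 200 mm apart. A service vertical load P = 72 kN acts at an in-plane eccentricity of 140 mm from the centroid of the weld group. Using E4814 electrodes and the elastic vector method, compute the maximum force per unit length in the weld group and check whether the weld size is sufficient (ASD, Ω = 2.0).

E48XX → F_EXX = 480 MPa.
Total weld length L_w = 250 mm. Treat welds as unit-width lines.
Polar moment about centroid: J = 2[d³/12 + d(b/2)²] = 2[125³/12 + 125×100²] = 2826000 mm³.
Direct shear f_v = P/L_w = 72×10³ / 250 = 288 N/mm (vertical).
Torsion M = P·e = 72×10³ × 140 = 10080000 N·mm.
Critical point at (x, y) = (100, 62.5) from centroid. f_tx = M·y/J = 223 N/mm; f_ty = M·x/J = 356.7 N/mm.
Resultant f_max = √[f_tx² + (f_v + f_ty)²] = √[223² + (288 + 356.7)²] = 682.2 N/mm.
Capacity per unit length: r_n/Ω = (1/2.0) × 0.6 × 480 × (0.707 × 6) = 610.8 N/mm.
682.2 > 610.8 → NOT adequate.

f_max ≈ 682 N/mm; NOT adequate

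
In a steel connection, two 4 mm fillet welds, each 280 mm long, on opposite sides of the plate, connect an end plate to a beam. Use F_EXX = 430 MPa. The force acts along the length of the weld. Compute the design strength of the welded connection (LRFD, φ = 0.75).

φR_n ≈ 306 kN

Effective throat t_e = 0.707 × 4 = 2.828 mm.
Total length L = 560 mm; A_we = 2.828 × 560 = 1584 mm².
F_nw = 0.6 F_EXX = 0.6 × 430 = 258 MPa.
φR_n = 0.75 × 258 × 1584 × 10⁻³ = 306.4 kN.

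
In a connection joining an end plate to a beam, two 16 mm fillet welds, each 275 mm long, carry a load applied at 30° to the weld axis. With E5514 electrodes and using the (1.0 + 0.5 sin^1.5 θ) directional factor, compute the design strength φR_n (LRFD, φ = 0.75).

φR_n ≈ 1810 kN

E55XX → F_EXX = 550 MPa.
t_e = 0.707 × 16 = 11.31 mm; A_we = 11.31 × 550 = 6222 mm².
Directional factor: 1.0 + 0.5 sin^1.5(30°) = 1.177.
F_nw = 0.6 × 550 × 1.177 = 388.3 MPa.
φR_n = 0.75 × 388.3 × 6222 × 10⁻³ = 1812 kN.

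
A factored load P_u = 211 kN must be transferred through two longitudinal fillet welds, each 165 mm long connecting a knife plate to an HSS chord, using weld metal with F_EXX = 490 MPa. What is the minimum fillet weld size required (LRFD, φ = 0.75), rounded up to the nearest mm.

w = 5 mm

Total weld length L = 330 mm.
Required throat t_e = P_u / (φ × 0.6 F_EXX × L) = 211 / (0.75 × 0.6 × 490 × 330 × 10⁻³) = 2.9 mm.
Required leg w = t_e / 0.707 = 4.101 mm → use 5 mm.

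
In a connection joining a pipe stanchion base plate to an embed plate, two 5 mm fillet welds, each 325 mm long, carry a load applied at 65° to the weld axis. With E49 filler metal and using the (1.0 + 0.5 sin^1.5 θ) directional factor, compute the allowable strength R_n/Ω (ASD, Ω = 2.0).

R_n/Ω ≈ 483 kN

E49XX → F_EXX = 490 MPa.
t_e = 0.707 × 5 = 3.535 mm; A_we = 3.535 × 650 = 2298 mm².
Directional factor: 1.0 + 0.5 sin^1.5(65°) = 1.431.
F_nw = 0.6 × 490 × 1.431 = 420.8 MPa.
R_n/Ω = (420.8 × 2298) / 2.0 × 10⁻³ = 483.5 kN.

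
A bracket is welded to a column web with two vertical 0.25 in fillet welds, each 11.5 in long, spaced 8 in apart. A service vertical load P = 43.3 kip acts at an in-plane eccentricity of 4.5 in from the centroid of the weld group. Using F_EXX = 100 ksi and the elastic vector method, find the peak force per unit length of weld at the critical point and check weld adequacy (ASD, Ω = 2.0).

f_max ≈ 3.62 kip/in; adequate

Total weld length L_w = 23 in. Treat welds as unit-width lines.
Polar moment about centroid: J = 2[d³/12 + d(b/2)²] = 2[11.5³/12 + 11.5×4²] = 621.5 in³.
Direct shear f_v = P/L_w = 43.3 / 23 = 1.883 kip/in (vertical).
Torsion M = P·e = 43.3 × 4.5 = 194.85 kip·in.
Critical point at (x, y) = (4, 5.75) from centroid. f_tx = M·y/J = 1.803 kip/in; f_ty = M·x/J = 1.254 kip/in.
Resultant f_max = √[f_tx² + (f_v + f_ty)²] = √[1.803² + (1.883 + 1.254)²] = 3.618 kip/in.
Capacity per unit length: r_n/Ω = (1/2.0) × 0.6 × 100 × (0.707 × 0.25) = 5.302 kip/in.
3.618 ≤ 5.302 → adequate.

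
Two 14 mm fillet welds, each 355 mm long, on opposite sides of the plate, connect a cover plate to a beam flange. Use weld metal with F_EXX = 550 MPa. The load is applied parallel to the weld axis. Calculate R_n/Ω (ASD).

R_n/Ω ≈ 1160 kN

Effective throat t_e = 0.707 × 14 = 9.898 mm.
Total length L = 710 mm; A_we = 9.898 × 710 = 7028 mm².
F_nw = 0.6 F_EXX = 0.6 × 550 = 330 MPa.
R_n = 330 × 7028 × 10⁻³ = 2319 kN; R_n/Ω = 2319/2.0 = 1160 kN.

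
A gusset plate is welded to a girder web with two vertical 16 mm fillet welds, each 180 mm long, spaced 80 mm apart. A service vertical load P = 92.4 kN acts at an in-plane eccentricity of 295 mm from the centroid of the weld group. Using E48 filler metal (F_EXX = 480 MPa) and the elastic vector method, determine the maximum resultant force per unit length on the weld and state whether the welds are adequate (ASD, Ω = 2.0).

Total weld length L_w = 360 mm. Treat welds as unit-width lines.
Polar moment about centroid: J = 2[d³/12 + d(b/2)²] = 2[180³/12 + 180×40²] = 1548000 mm³.
Direct shear f_v = P/L_w = 92.4×10³ / 360 = 256.7 N/mm (vertical).
Torsion M = P·e = 92.4×10³ × 295 = 27258000 N·mm.
Critical point at (x, y) = (40, 90) from centroid. f_tx = M·y/J = 1585 N/mm; f_ty = M·x/J = 704.3 N/mm.
Resultant f_max = √[f_tx² + (f_v + f_ty)²] = √[1585² + (256.7 + 704.3)²] = 1853 N/mm.
Capacity per unit length: r_n/Ω = (1/2.0) × 0.6 × 480 × (0.707 × 16) = 1629 N/mm.
1853 > 1629 → NOT adequate.

f_max ≈ 1850 N/mm; NOT adequate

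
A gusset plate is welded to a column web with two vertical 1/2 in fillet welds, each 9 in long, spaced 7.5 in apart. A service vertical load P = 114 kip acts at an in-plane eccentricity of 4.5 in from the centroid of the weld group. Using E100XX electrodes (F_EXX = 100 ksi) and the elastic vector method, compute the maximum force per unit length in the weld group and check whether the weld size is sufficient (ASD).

Total weld length L_w = 18 in. Treat welds as unit-width lines.
Polar moment about centroid: J = 2[d³/12 + d(b/2)²] = 2[9³/12 + 9×3.75²] = 374.6 in³.
Direct shear f_v = P/L_w = 114 / 18 = 6.333 kip/in (vertical).
Torsion M = P·e = 114 × 4.5 = 513 kip·in.
Critical point at (x, y) = (3.75, 4.5) from centroid. f_tx = M·y/J = 6.162 kip/in; f_ty = M·x/J = 5.135 kip/in.
Resultant f_max = √[f_tx² + (f_v + f_ty)²] = √[6.162² + (6.333 + 5.135)²] = 13.02 kip/in.
Capacity per unit length: r_n/Ω = (1/2.0) × 0.6 × 100 × (0.707 × 0.5) = 10.6 kip/in.
13.02 > 10.6 → NOT adequate.

f_max ≈ 13 kip/in; NOT adequate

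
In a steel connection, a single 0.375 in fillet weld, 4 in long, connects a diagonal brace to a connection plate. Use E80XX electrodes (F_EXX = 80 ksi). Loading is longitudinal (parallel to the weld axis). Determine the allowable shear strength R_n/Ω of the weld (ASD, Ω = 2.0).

Effective throat t_e = 0.707 × 0.375 = 0.2651 in.
Total length L = 4 in; A_we = 0.2651 × 4 = 1.06 in².
F_nw = 0.6 F_EXX = 0.6 × 80 = 48 ksi.
R_n = 48 × 1.06 = 50.9 kips; R_n/Ω = 50.9/2.0 = 25.45 kips.

R_n/Ω ≈ 25.5 kips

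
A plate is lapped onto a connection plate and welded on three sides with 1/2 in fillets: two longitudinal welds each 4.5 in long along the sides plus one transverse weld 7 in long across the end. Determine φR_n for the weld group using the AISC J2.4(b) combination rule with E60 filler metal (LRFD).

φR_n ≈ 173 kip

E60XX → F_EXX = 60 ksi.
t_e = 0.707 × 0.5 = 0.3535 in.
R_nwl = 0.6 × 60 × 0.3535 × 9 = 114.5 kip (longitudinal, 2 welds).
R_nwt = 0.6 × 60 × 0.3535 × 7 = 89.08 kip (transverse, base value).
(i) R_nwl + R_nwt = 203.6 kip; (ii) 0.85 R_nwl + 1.5 R_nwt = 231 kip.
R_n = max = 231 kip [governs: (ii)]; φR_n = 173.2 kip.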